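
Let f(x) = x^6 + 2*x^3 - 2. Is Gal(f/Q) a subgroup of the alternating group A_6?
No

The polynomial is irreducible of degree 6 over Q. Its discriminant is 5038848, which is not a perfect square. A Galois group lies in the alternating group exactly when the discriminant is a square in Q, so the Galois group (S_3 x S_3) is not contained in A_6.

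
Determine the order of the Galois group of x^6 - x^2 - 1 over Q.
The degree of the splitting field over Q equals the order of the Galois group, so first determine the group. The polynomial f is an irreducible sextic over Q, so G = Gal(f/Q) is one of the 16 transitive subgroups 6T1, ..., 6T16 of S_6. The discriminant of f is 33856 = 184^2, a perfect square, so G is contained in A_6. The transitive groups of degree 6 contained in A_6 are: A_4 (6T4, order 12), S_4 (6T7, order 24), (C_3 x C_3) : C_4 (6T10, order 36), PSL(2,5) (6T12, order 60), A_6 (6T15, order 360). By Dedekind's theorem, for a prime p not dividing disc(f) the degrees of the irreducible factors of f mod p form the cycle type of an element of G. Factoring f modulo the 79 such primes p <= 419 (skipping 2, 23, which divide the discriminant), each new pattern first appears at: mod 3: f = (x^3 + x^2 + 2x + 1)(x^3 + 2x^2 + 2x + 2), pattern 3+3; mod 5: f = (x^2 + 3)(x^4 + 2x^2 + 3), pattern 4+2; mod 19: f = (x + 5)(x + 14)(x^2 + 9x + 15)(x^2 + 10x + 15), pattern 2+2+1+1; mod 223: f = (x + 16)(x + 57)(x + 78)(x + 145)(x + 166)(x + 207), pattern 1+1+1+1+1+1. No other pattern occurs in this range, so the set of observed cycle types is {3+3, 4+2, 2+2+1+1, 1+1+1+1+1+1}. The candidates containing elements of all these cycle types are S_4 (6T7) of order 24, (C_3 x C_3) : C_4 (6T10) of order 36, A_6 (6T15) of order 360; the others are excluded. The observed types are precisely the cycle types that occur in S_4 (6T7). Each of the other remaining candidates has further cycle types, and by the Chebotarev density theorem the matching factorization patterns would occur for a proportion of primes equal to their share of the group: (C_3 x C_3) : C_4 (6T10) additionally contains elements of type 3+1+1+1 (4 of its 36 elements, about 11% of primes); A_6 (6T15) additionally contains elements of type 5+1, 3+1+1+1 (184 of its 360 elements, about 51% of primes). None of the 79 primes tested shows any such pattern (for each of these groups the chance of that is below 10^-4), which rules them out. Hence G = S_4 (6T7), of order 24. The Galois group S_4 (6T7) has order 24, so the splitting field has degree 24 over Q.

24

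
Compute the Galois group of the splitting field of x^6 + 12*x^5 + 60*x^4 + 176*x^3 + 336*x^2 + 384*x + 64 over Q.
S_3 x S_3 (also written G36-)

The polynomial f is an irreducible sextic over Q, so G = Gal(f/Q) is one of the 16 transitive subgroups 6T1, ..., 6T16 of S_6. The discriminant of f is 5410421842378752, which is not a perfect square, so G is not contained in A_6. The transitive groups of degree 6 not contained in A_6 are: C_6 (6T1, order 6), S_3 (6T2, order 6), D_6 (6T3, order 12), C_3 x S_3 (6T5, order 18), A_4 x C_2 (6T6, order 24), S_4 (6T8, order 24), S_3 x S_3 (6T9, order 36), S_4 x C_2 (6T11, order 48), (S_3 x S_3) : C_2 (6T13, order 72), PGL(2,5) (6T14, order 120), S_6 (6T16, order 720). By Dedekind's theorem, for a prime p not dividing disc(f) the degrees of the irreducible factors of f mod p form the cycle type of an element of G. Factoring f modulo the 23 such primes p <= 97 (skipping 2, 3, which divide the discriminant), each new pattern first appears at: mod 5: f = (x^6 + 2x^5 + x^3 + x^2 + 4x + 4), pattern 6; mod 11: f = (x + 3)(x + 7)(x^2 + 3x + 3)(x^2 + 10x + 8), pattern 2+2+1+1; mod 13: f = (x + 3)(x + 5)(x + 11)(x^3 + 6x^2 + 12x + 10), pattern 3+1+1+1; mod 31: f = (x^2 + 7x + 25)(x^2 + 17x + 12)(x^2 + 19x + 6), pattern 2+2+2; mod 97: f = (x^3 + 6x^2 + 12x + 33)(x^3 + 6x^2 + 12x + 96), pattern 3+3. No other pattern occurs in this range, so the set of observed cycle types is {6, 2+2+1+1, 3+1+1+1, 2+2+2, 3+3}. The candidates containing elements of all these cycle types are S_3 x S_3 (6T9) of order 36, (S_3 x S_3) : C_2 (6T13) of order 72, S_6 (6T16) of order 720; the others are excluded. The observed types are precisely the cycle types that occur in S_3 x S_3 (6T9) (apart from the identity). Each of the other remaining candidates has further cycle types, and by the Chebotarev density theorem the matching factorization patterns would occur for a proportion of primes equal to their share of the group: (S_3 x S_3) : C_2 (6T13) additionally contains elements of type 4+2, 3+2+1, 2+1+1+1+1 (36 of its 72 elements, about 50% of primes); S_6 (6T16) additionally contains elements of type 5+1, 4+2, 4+1+1, 3+2+1, 2+1+1+1+1 (459 of its 720 elements, about 64% of primes). None of the 23 primes tested shows any such pattern (for each of these groups the chance of that is below 10^-4), which rules them out. Hence G = S_3 x S_3 (6T9), of order 36.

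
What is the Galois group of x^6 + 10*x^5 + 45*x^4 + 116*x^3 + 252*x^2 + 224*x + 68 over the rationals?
6T11: S_4 x C_2

The polynomial f is an irreducible sextic over Q, so G = Gal(f/Q) is one of the 16 transitive subgroups 6T1, ..., 6T16 of S_6. The discriminant of f is -3511396987830272, which is not a perfect square, so G is not contained in A_6. The transitive groups of degree 6 not contained in A_6 are: C_6 (6T1, order 6), S_3 (6T2, order 6), D_6 (6T3, order 12), C_3 x S_3 (6T5, order 18), A_4 x C_2 (6T6, order 24), S_4 (6T8, order 24), S_3 x S_3 (6T9, order 36), S_4 x C_2 (6T11, order 48), (S_3 x S_3) : C_2 (6T13, order 72), PGL(2,5) (6T14, order 120), S_6 (6T16, order 720). By Dedekind's theorem, for a prime p not dividing disc(f) the degrees of the irreducible factors of f mod p form the cycle type of an element of G. Factoring f modulo the 27 such primes p <= 127 (skipping 2, 17, 29, 83, which divide the discriminant), each new pattern first appears at: mod 3: f = (x^3 + 2x + 1)(x^3 + x^2 + x + 2), pattern 3+3; mod 5: f = (x^6 + x^3 + 2x^2 + 4x + 3), pattern 6; mod 7: f = (x + 3)(x + 5)(x^4 + 2x^3 + 2x + 5), pattern 4+1+1; mod 19: f = (x + 6)(x + 8)(x^2 + 5x + 9)(x^2 + 10x + 13), pattern 2+2+1+1; mod 23: f = (x^2 + 4x + 7)(x^2 + 10x + 11)(x^2 + 19x + 20), pattern 2+2+2; mod 67: f = (x^2 + 43x + 66)(x^4 + 34x^3 + 58x^2 + x + 66), pattern 4+2; mod 127: f = (x + 31)(x + 39)(x + 53)(x + 125)(x^2 + 16x + 40), pattern 2+1+1+1+1. No other pattern occurs in this range, so the set of observed cycle types is {3+3, 6, 4+1+1, 2+2+1+1, 2+2+2, 4+2, 2+1+1+1+1}. The candidates containing elements of all these cycle types are S_4 x C_2 (6T11) of order 48, S_6 (6T16) of order 720; the others are excluded. The observed types are precisely the cycle types that occur in S_4 x C_2 (6T11) (apart from the identity). Each of the other remaining candidates has further cycle types, and by the Chebotarev density theorem the matching factorization patterns would occur for a proportion of primes equal to their share of the group: S_6 (6T16) additionally contains elements of type 5+1, 3+2+1, 3+1+1+1 (304 of its 720 elements, about 42% of primes). None of the 27 primes tested shows any such pattern (for each of these groups the chance of that is below 10^-4), which rules them out. Hence G = S_4 x C_2 (6T11), of order 48.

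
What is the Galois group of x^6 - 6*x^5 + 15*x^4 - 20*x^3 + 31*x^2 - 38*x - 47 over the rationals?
The polynomial f is an irreducible sextic over Q, so G = Gal(f/Q) is one of the 16 transitive subgroups 6T1, ..., 6T16 of S_6. The discriminant of f is 66039417143296 = 8126464^2, a perfect square, so G is contained in A_6. The transitive groups of degree 6 contained in A_6 are: A_4 (6T4, order 12), S_4 (6T7, order 24), (C_3 x C_3) : C_4 (6T10, order 36), PSL(2,5) (6T12, order 60), A_6 (6T15, order 360). By Dedekind's theorem, for a prime p not dividing disc(f) the degrees of the irreducible factors of f mod p form the cycle type of an element of G. Factoring f modulo the 79 such primes p <= 419 (skipping 2, 31, which divide the discriminant), each new pattern first appears at: mod 3: f = (x^2 + x + 2)(x^4 + 2x^3 + 2x^2 + x + 2), pattern 4+2; mod 5: f = (x^3 + 4x + 3)(x^3 + 4x^2 + x + 1), pattern 3+3; mod 11: f = (x + 4)(x + 5)(x^2 + x + 4)(x^2 + 6x + 10), pattern 2+2+1+1; mod 67: f = (x + 3)(x + 5)(x + 21)(x + 44)(x + 60)(x + 62), pattern 1+1+1+1+1+1. No other pattern occurs in this range, so the set of observed cycle types is {4+2, 3+3, 2+2+1+1, 1+1+1+1+1+1}. The candidates containing elements of all these cycle types are S_4 (6T7) of order 24, (C_3 x C_3) : C_4 (6T10) of order 36, A_6 (6T15) of order 360; the others are excluded. The observed types are precisely the cycle types that occur in S_4 (6T7). Each of the other remaining candidates has further cycle types, and by the Chebotarev density theorem the matching factorization patterns would occur for a proportion of primes equal to their share of the group: (C_3 x C_3) : C_4 (6T10) additionally contains elements of type 3+1+1+1 (4 of its 36 elements, about 11% of primes); A_6 (6T15) additionally contains elements of type 5+1, 3+1+1+1 (184 of its 360 elements, about 51% of primes). None of the 79 primes tested shows any such pattern (for each of these groups the chance of that is below 10^-4), which rules them out. Hence G = S_4 (6T7), of order 24.

S_4 (order 24)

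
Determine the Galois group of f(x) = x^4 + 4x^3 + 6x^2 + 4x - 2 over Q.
D_4

The polynomial is an irreducible quartic over Q and its discriminant is -6912, which is not a perfect square, so the Galois group is not contained in A_4. The resolvent cubic y^3 - 6*y^2 + 24*y - 32 has exactly one rational root, so the Galois group is C_4 or D_4. The quartic remains irreducible over Q(sqrt(disc)), so the group is D_4.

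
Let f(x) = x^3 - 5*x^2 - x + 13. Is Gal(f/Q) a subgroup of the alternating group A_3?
Yes

The polynomial is irreducible of degree 3 over Q. Its discriminant is 3136 = 56^2, a perfect square. A Galois group lies in the alternating group exactly when the discriminant is a square in Q, so the Galois group (C_3) is contained in A_3.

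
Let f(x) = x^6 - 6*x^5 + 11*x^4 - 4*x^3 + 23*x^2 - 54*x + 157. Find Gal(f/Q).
The polynomial f is an irreducible sextic over Q, so G = Gal(f/Q) is one of the 16 transitive subgroups 6T1, ..., 6T16 of S_6. The discriminant of f is -5497558138880000, which is not a perfect square, so G is not contained in A_6. The transitive groups of degree 6 not contained in A_6 are: C_6 (6T1, order 6), S_3 (6T2, order 6), D_6 (6T3, order 12), C_3 x S_3 (6T5, order 18), A_4 x C_2 (6T6, order 24), S_4 (6T8, order 24), S_3 x S_3 (6T9, order 36), S_4 x C_2 (6T11, order 48), (S_3 x S_3) : C_2 (6T13, order 72), PGL(2,5) (6T14, order 120), S_6 (6T16, order 720). By Dedekind's theorem, for a prime p not dividing disc(f) the degrees of the irreducible factors of f mod p form the cycle type of an element of G. Factoring f modulo the 22 such primes p <= 89 (skipping 2, 5, which divide the discriminant), each new pattern first appears at: mod 3: f = (x^3 + x^2 + x + 2)(x^3 + 2x^2 + 2x + 2), pattern 3+3; mod 7: f = (x^2 + 2)(x^2 + 3x + 6)(x^2 + 5x + 2), pattern 2+2+2; mod 13: f = (x + 4)(x + 7)(x^4 + 9x^3 + x^2 + 6x + 7), pattern 4+1+1; mod 43: f = (x + 18)(x + 23)(x^2 + 41x + 17)(x^2 + 41x + 41), pattern 2+2+1+1. No other pattern occurs in this range, so the set of observed cycle types is {3+3, 2+2+2, 4+1+1, 2+2+1+1}. The candidates containing elements of all these cycle types are S_4 (6T8) of order 24, S_4 x C_2 (6T11) of order 48, PGL(2,5) (6T14) of order 120, S_6 (6T16) of order 720; the others are excluded. The observed types are precisely the cycle types that occur in S_4 (6T8) (apart from the identity). Each of the other remaining candidates has further cycle types, and by the Chebotarev density theorem the matching factorization patterns would occur for a proportion of primes equal to their share of the group: S_4 x C_2 (6T11) additionally contains elements of type 6, 4+2, 2+1+1+1+1 (17 of its 48 elements, about 35% of primes); PGL(2,5) (6T14) additionally contains elements of type 6, 5+1 (44 of its 120 elements, about 37% of primes); S_6 (6T16) additionally contains elements of type 6, 5+1, 4+2, 3+2+1, 3+1+1+1, 2+1+1+1+1 (529 of its 720 elements, about 73% of primes). None of the 22 primes tested shows any such pattern (for each of these groups the chance of that is below 10^-4), which rules them out. Hence G = S_4 (6T8), of order 24.

S_4 (also written S4-)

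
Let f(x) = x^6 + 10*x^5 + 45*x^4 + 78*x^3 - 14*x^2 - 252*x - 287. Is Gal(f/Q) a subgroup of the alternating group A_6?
The polynomial is irreducible of degree 6 over Q. Its discriminant is 5729525925351424 = 75693632^2, a perfect square. A Galois group lies in the alternating group exactly when the discriminant is a square in Q, so the Galois group (A_4) is contained in A_6.

Yes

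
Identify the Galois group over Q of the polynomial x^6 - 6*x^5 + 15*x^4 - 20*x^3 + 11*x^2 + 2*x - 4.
S_4 (order 24)

The polynomial f is an irreducible sextic over Q, so G = Gal(f/Q) is one of the 16 transitive subgroups 6T1, ..., 6T16 of S_6. The discriminant of f is 3356224 = 1832^2, a perfect square, so G is contained in A_6. The transitive groups of degree 6 contained in A_6 are: A_4 (6T4, order 12), S_4 (6T7, order 24), (C_3 x C_3) : C_4 (6T10, order 36), PSL(2,5) (6T12, order 60), A_6 (6T15, order 360). By Dedekind's theorem, for a prime p not dividing disc(f) the degrees of the irreducible factors of f mod p form the cycle type of an element of G. Factoring f modulo the 79 such primes p <= 419 (skipping 2, 229, which divide the discriminant), each new pattern first appears at: mod 3: f = (x^3 + x^2 + 2)(x^3 + 2x^2 + x + 1), pattern 3+3; mod 7: f = (x^2 + 5x + 5)(x^4 + 3x^3 + 2x^2 + 4x + 2), pattern 4+2; mod 23: f = (x + 8)(x + 13)(x^2 + 20x + 20)(x^2 + 22x + 18), pattern 2+2+1+1; mod 193: f = (x + 86)(x + 89)(x + 92)(x + 99)(x + 102)(x + 105), pattern 1+1+1+1+1+1. No other pattern occurs in this range, so the set of observed cycle types is {3+3, 4+2, 2+2+1+1, 1+1+1+1+1+1}. The candidates containing elements of all these cycle types are S_4 (6T7) of order 24, (C_3 x C_3) : C_4 (6T10) of order 36, A_6 (6T15) of order 360; the others are excluded. The observed types are precisely the cycle types that occur in S_4 (6T7). Each of the other remaining candidates has further cycle types, and by the Chebotarev density theorem the matching factorization patterns would occur for a proportion of primes equal to their share of the group: (C_3 x C_3) : C_4 (6T10) additionally contains elements of type 3+1+1+1 (4 of its 36 elements, about 11% of primes); A_6 (6T15) additionally contains elements of type 5+1, 3+1+1+1 (184 of its 360 elements, about 51% of primes). None of the 79 primes tested shows any such pattern (for each of these groups the chance of that is below 10^-4), which rules them out. Hence G = S_4 (6T7), of order 24.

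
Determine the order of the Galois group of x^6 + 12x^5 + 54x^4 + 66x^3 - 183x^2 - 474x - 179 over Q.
24

The degree of the splitting field over Q equals the order of the Galois group, so first determine the group. The polynomial f is an irreducible sextic over Q, so G = Gal(f/Q) is one of the 16 transitive subgroups 6T1, ..., 6T16 of S_6. The discriminant of f is -153891765817344, which is not a perfect square, so G is not contained in A_6. The transitive groups of degree 6 not contained in A_6 are: C_6 (6T1, order 6), S_3 (6T2, order 6), D_6 (6T3, order 12), C_3 x S_3 (6T5, order 18), A_4 x C_2 (6T6, order 24), S_4 (6T8, order 24), S_3 x S_3 (6T9, order 36), S_4 x C_2 (6T11, order 48), (S_3 x S_3) : C_2 (6T13, order 72), PGL(2,5) (6T14, order 120), S_6 (6T16, order 720). By Dedekind's theorem, for a prime p not dividing disc(f) the degrees of the irreducible factors of f mod p form the cycle type of an element of G. Factoring f modulo the 33 such primes p <= 149 (skipping 2, 3, which divide the discriminant), each new pattern first appears at: mod 5: f = (x^3 + 3x + 2)(x^3 + 2x^2 + x + 3), pattern 3+3; mod 7: f = (x^6 + 5x^5 + 5x^4 + 3x^3 + 6x^2 + 2x + 3), pattern 6; mod 17: f = (x + 5)(x + 7)(x^2 + 7x + 14)(x^2 + 10x + 3), pattern 2+2+1+1; mod 19: f = (x + 6)(x + 11)(x + 17)(x + 18)(x^2 + 17x + 8), pattern 2+1+1+1+1; mod 71: f = (x^2 + 36x + 33)(x^2 + 54x + 48)(x^2 + 64x + 8), pattern 2+2+2. No other pattern occurs in this range, so the set of observed cycle types is {3+3, 6, 2+2+1+1, 2+1+1+1+1, 2+2+2}. The candidates containing elements of all these cycle types are A_4 x C_2 (6T6) of order 24, S_4 x C_2 (6T11) of order 48, (S_3 x S_3) : C_2 (6T13) of order 72, S_6 (6T16) of order 720; the others are excluded. The observed types are precisely the cycle types that occur in A_4 x C_2 (6T6) (apart from the identity). Each of the other remaining candidates has further cycle types, and by the Chebotarev density theorem the matching factorization patterns would occur for a proportion of primes equal to their share of the group: S_4 x C_2 (6T11) additionally contains elements of type 4+2, 4+1+1 (12 of its 48 elements, about 25% of primes); (S_3 x S_3) : C_2 (6T13) additionally contains elements of type 4+2, 3+2+1, 3+1+1+1 (34 of its 72 elements, about 47% of primes); S_6 (6T16) additionally contains elements of type 5+1, 4+2, 4+1+1, 3+2+1, 3+1+1+1 (484 of its 720 elements, about 67% of primes). None of the 33 primes tested shows any such pattern (for each of these groups the chance of that is below 10^-4), which rules them out. Hence G = A_4 x C_2 (6T6), of order 24. The Galois group A_4 x C_2 (6T6) has order 24, so the splitting field has degree 24 over Q.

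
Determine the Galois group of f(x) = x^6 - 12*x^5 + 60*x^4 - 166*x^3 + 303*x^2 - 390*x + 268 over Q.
The polynomial f is an irreducible sextic over Q, so G = Gal(f/Q) is one of the 16 transitive subgroups 6T1, ..., 6T16 of S_6. The discriminant of f is -1160950579200, which is not a perfect square, so G is not contained in A_6. The transitive groups of degree 6 not contained in A_6 are: C_6 (6T1, order 6), S_3 (6T2, order 6), D_6 (6T3, order 12), C_3 x S_3 (6T5, order 18), A_4 x C_2 (6T6, order 24), S_4 (6T8, order 24), S_3 x S_3 (6T9, order 36), S_4 x C_2 (6T11, order 48), (S_3 x S_3) : C_2 (6T13, order 72), PGL(2,5) (6T14, order 120), S_6 (6T16, order 720). By Dedekind's theorem, for a prime p not dividing disc(f) the degrees of the irreducible factors of f mod p form the cycle type of an element of G. Factoring f modulo the 23 such primes p <= 101 (skipping 2, 3, 5, which divide the discriminant), each new pattern first appears at: mod 7: f = (x^3 + x^2 + 4x + 3)(x^3 + x^2 + 6x + 3), pattern 3+3; mod 11: f = (x^2 + 9)(x^2 + x + 4)(x^2 + 9x + 5), pattern 2+2+2; mod 61: f = (x + 4)(x + 10)(x + 12)(x + 16)(x + 33)(x + 35), pattern 1+1+1+1+1+1. No other pattern occurs in this range, so the set of observed cycle types is {3+3, 2+2+2, 1+1+1+1+1+1}. The candidates containing elements of all these cycle types are C_6 (6T1) of order 6, S_3 (6T2) of order 6, D_6 (6T3) of order 12, C_3 x S_3 (6T5) of order 18, A_4 x C_2 (6T6) of order 24, S_4 (6T8) of order 24, S_3 x S_3 (6T9) of order 36, S_4 x C_2 (6T11) of order 48, (S_3 x S_3) : C_2 (6T13) of order 72, PGL(2,5) (6T14) of order 120, S_6 (6T16) of order 720; the others are excluded. The observed types are precisely the cycle types that occur in S_3 (6T2). Each of the other remaining candidates has further cycle types, and by the Chebotarev density theorem the matching factorization patterns would occur for a proportion of primes equal to their share of the group: C_6 (6T1) additionally contains elements of type 6 (2 of its 6 elements, about 33% of primes); D_6 (6T3) additionally contains elements of type 6, 2+2+1+1 (5 of its 12 elements, about 42% of primes); C_3 x S_3 (6T5) additionally contains elements of type 6, 3+1+1+1 (10 of its 18 elements, about 56% of primes); A_4 x C_2 (6T6) additionally contains elements of type 6, 2+2+1+1, 2+1+1+1+1 (14 of its 24 elements, about 58% of primes); S_4 (6T8) additionally contains elements of type 4+1+1, 2+2+1+1 (9 of its 24 elements, about 38% of primes); S_3 x S_3 (6T9) additionally contains elements of type 6, 3+1+1+1, 2+2+1+1 (25 of its 36 elements, about 69% of primes); S_4 x C_2 (6T11) additionally contains elements of type 6, 4+2, 4+1+1, 2+2+1+1, 2+1+1+1+1 (32 of its 48 elements, about 67% of primes); (S_3 x S_3) : C_2 (6T13) additionally contains elements of type 6, 4+2, 3+2+1, 3+1+1+1, 2+2+1+1, 2+1+1+1+1 (61 of its 72 elements, about 85% of primes); PGL(2,5) (6T14) additionally contains elements of type 6, 5+1, 4+1+1, 2+2+1+1 (89 of its 120 elements, about 74% of primes); S_6 (6T16) additionally contains elements of type 6, 5+1, 4+2, 4+1+1, 3+2+1, 3+1+1+1, 2+2+1+1, 2+1+1+1+1 (664 of its 720 elements, about 92% of primes). None of the 23 primes tested shows any such pattern (for each of these groups the chance of that is below 10^-4), which rules them out. Hence G = S_3 (6T2), of order 6.

S_3 (order 6)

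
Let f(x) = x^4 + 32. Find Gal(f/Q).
The polynomial is an irreducible quartic over Q and its discriminant is 8388608, which is not a perfect square, so the Galois group is not contained in A_4. The resolvent cubic y^3 - 128*y has exactly one rational root, so the Galois group is C_4 or D_4. The quartic remains irreducible over Q(sqrt(disc)), so the group is D_4.

D_4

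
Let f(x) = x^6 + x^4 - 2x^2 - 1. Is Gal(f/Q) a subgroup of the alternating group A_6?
The polynomial is irreducible of degree 6 over Q. Its discriminant is 153664 = 392^2, a perfect square. A Galois group lies in the alternating group exactly when the discriminant is a square in Q, so the Galois group (A_4) is contained in A_6.

Yes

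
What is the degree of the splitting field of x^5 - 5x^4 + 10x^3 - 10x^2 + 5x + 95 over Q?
The degree of the splitting field over Q equals the order of the Galois group, so first determine the group. The polynomial f is an irreducible quintic over Q, so G = Gal(f/Q) is a transitive subgroup of S_5: one of C_5 (5T1, order 5), D_5 (5T2, order 10), F_20 (5T3, order 20), A_5 (5T4, order 60) or S_5 (5T5, order 120). The discriminant of f is 265420800000, which is not a perfect square, so G is not contained in A_5. The transitive groups of degree 5 not contained in A_5 are: F_20 (5T3, order 20), S_5 (5T5, order 120). By Dedekind's theorem, for a prime p not dividing disc(f) the degrees of the irreducible factors of f mod p form the cycle type of an element of G. Factoring f modulo the 18 such primes p <= 73 (skipping 2, 3, 5, which divide the discriminant), each new pattern first appears at: mod 7: f = (x + 2)(x^4 + 3x^2 + 5x + 2), pattern 4+1; mod 11: f = (x^5 + 6x^4 + 10x^3 + x^2 + 5x + 7), pattern 5; mod 19: f = (x)(x^2 + 2x + 17)(x^2 + 12x + 7), pattern 2+2+1; mod 41: f = (x + 14)(x + 21)(x + 23)(x + 26)(x + 34), pattern 1+1+1+1+1. No other pattern occurs in this range, so the set of observed cycle types is {4+1, 5, 2+2+1, 1+1+1+1+1}. The candidates containing elements of all these cycle types are F_20 (5T3) of order 20, S_5 (5T5) of order 120; the others are excluded. The observed types are precisely the cycle types that occur in F_20 (5T3). Each of the other remaining candidates has further cycle types, and by the Chebotarev density theorem the matching factorization patterns would occur for a proportion of primes equal to their share of the group: S_5 (5T5) additionally contains elements of type 3+2, 3+1+1, 2+1+1+1 (50 of its 120 elements, about 42% of primes). None of the 18 primes tested shows any such pattern (for each of these groups the chance of that is below 10^-4), which rules them out. Hence G = F_20 (5T3), of order 20. The Galois group F_20 (5T3) has order 20, so the splitting field has degree 20 over Q.

20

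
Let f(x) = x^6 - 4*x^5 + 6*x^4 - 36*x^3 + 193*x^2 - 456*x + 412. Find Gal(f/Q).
S_4, S_4(6c), the S_4-action on 6 points not in A_6

The polynomial f is an irreducible sextic over Q, so G = Gal(f/Q) is one of the 16 transitive subgroups 6T1, ..., 6T16 of S_6. The discriminant of f is -1080641454080000, which is not a perfect square, so G is not contained in A_6. The transitive groups of degree 6 not contained in A_6 are: C_6 (6T1, order 6), S_3 (6T2, order 6), D_6 (6T3, order 12), C_3 x S_3 (6T5, order 18), A_4 x C_2 (6T6, order 24), S_4 (6T8, order 24), S_3 x S_3 (6T9, order 36), S_4 x C_2 (6T11, order 48), (S_3 x S_3) : C_2 (6T13, order 72), PGL(2,5) (6T14, order 120), S_6 (6T16, order 720). By Dedekind's theorem, for a prime p not dividing disc(f) the degrees of the irreducible factors of f mod p form the cycle type of an element of G. Factoring f modulo the 22 such primes p <= 89 (skipping 2, 5, which divide the discriminant), each new pattern first appears at: mod 3: f = (x^3 + 2x + 1)(x^3 + 2x^2 + x + 1), pattern 3+3; mod 7: f = (x^2 + x + 3)(x^2 + 3x + 5)(x^2 + 6x + 6), pattern 2+2+2; mod 13: f = (x + 7)(x + 10)(x^4 + 5x^3 + 7x^2 + 2x + 7), pattern 4+1+1; mod 43: f = (x + 33)(x + 38)(x^2 + 21x + 32)(x^2 + 33x + 41), pattern 2+2+1+1. No other pattern occurs in this range, so the set of observed cycle types is {3+3, 2+2+2, 4+1+1, 2+2+1+1}. The candidates containing elements of all these cycle types are S_4 (6T8) of order 24, S_4 x C_2 (6T11) of order 48, PGL(2,5) (6T14) of order 120, S_6 (6T16) of order 720; the others are excluded. The observed types are precisely the cycle types that occur in S_4 (6T8) (apart from the identity). Each of the other remaining candidates has further cycle types, and by the Chebotarev density theorem the matching factorization patterns would occur for a proportion of primes equal to their share of the group: S_4 x C_2 (6T11) additionally contains elements of type 6, 4+2, 2+1+1+1+1 (17 of its 48 elements, about 35% of primes); PGL(2,5) (6T14) additionally contains elements of type 6, 5+1 (44 of its 120 elements, about 37% of primes); S_6 (6T16) additionally contains elements of type 6, 5+1, 4+2, 3+2+1, 3+1+1+1, 2+1+1+1+1 (529 of its 720 elements, about 73% of primes). None of the 22 primes tested shows any such pattern (for each of these groups the chance of that is below 10^-4), which rules them out. Hence G = S_4 (6T8), of order 24.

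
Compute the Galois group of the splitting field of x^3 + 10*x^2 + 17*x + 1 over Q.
The polynomial is an irreducible cubic over Q and its discriminant is 8281 = 91^2, a perfect square. For an irreducible cubic, a square discriminant forces the Galois group to be A_3, the cyclic group of order 3.

C_3 (order 3)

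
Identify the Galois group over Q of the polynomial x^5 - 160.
F_20

The polynomial f is an irreducible quintic over Q, so G = Gal(f/Q) is a transitive subgroup of S_5: one of C_5 (5T1, order 5), D_5 (5T2, order 10), F_20 (5T3, order 20), A_5 (5T4, order 60) or S_5 (5T5, order 120). The discriminant of f is 2048000000000, which is not a perfect square, so G is not contained in A_5. The transitive groups of degree 5 not contained in A_5 are: F_20 (5T3, order 20), S_5 (5T5, order 120). By Dedekind's theorem, for a prime p not dividing disc(f) the degrees of the irreducible factors of f mod p form the cycle type of an element of G. Factoring f modulo the 18 such primes p <= 71 (skipping 2, 5, which divide the discriminant), each new pattern first appears at: mod 3: f = (x + 2)(x^4 + x^3 + x^2 + x + 1), pattern 4+1; mod 11: f = (x^5 + 5), pattern 5; mod 19: f = (x + 7)(x^2 + 3x + 11)(x^2 + 9x + 11), pattern 2+2+1; mod 31: f = (x + 3)(x + 6)(x + 12)(x + 17)(x + 24), pattern 1+1+1+1+1. No other pattern occurs in this range, so the set of observed cycle types is {4+1, 5, 2+2+1, 1+1+1+1+1}. The candidates containing elements of all these cycle types are F_20 (5T3) of order 20, S_5 (5T5) of order 120; the others are excluded. The observed types are precisely the cycle types that occur in F_20 (5T3). Each of the other remaining candidates has further cycle types, and by the Chebotarev density theorem the matching factorization patterns would occur for a proportion of primes equal to their share of the group: S_5 (5T5) additionally contains elements of type 3+2, 3+1+1, 2+1+1+1 (50 of its 120 elements, about 42% of primes). None of the 18 primes tested shows any such pattern (for each of these groups the chance of that is below 10^-4), which rules them out. Hence G = F_20 (5T3), of order 20.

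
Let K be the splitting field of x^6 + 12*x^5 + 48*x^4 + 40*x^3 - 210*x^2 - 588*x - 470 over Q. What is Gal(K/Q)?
S_3 x S_3, the direct product S_3 x S_3 in its degree-6 action

The polynomial f is an irreducible sextic over Q, so G = Gal(f/Q) is one of the 16 transitive subgroups 6T1, ..., 6T16 of S_6. The discriminant of f is 32289945753600, which is not a perfect square, so G is not contained in A_6. The transitive groups of degree 6 not contained in A_6 are: C_6 (6T1, order 6), S_3 (6T2, order 6), D_6 (6T3, order 12), C_3 x S_3 (6T5, order 18), A_4 x C_2 (6T6, order 24), S_4 (6T8, order 24), S_3 x S_3 (6T9, order 36), S_4 x C_2 (6T11, order 48), (S_3 x S_3) : C_2 (6T13, order 72), PGL(2,5) (6T14, order 120), S_6 (6T16, order 720). By Dedekind's theorem, for a prime p not dividing disc(f) the degrees of the irreducible factors of f mod p form the cycle type of an element of G. Factoring f modulo the 14 such primes p <= 59 (skipping 2, 3, 5, which divide the discriminant), each new pattern first appears at: mod 7: f = (x^6 + 5x^5 + 6x^4 + 5x^3 + 6), pattern 6; mod 19: f = (x + 1)(x + 7)(x + 17)(x^3 + 6x^2 + 2x + 1), pattern 3+1+1+1; mod 23: f = (x + 5)(x + 18)(x^2 + x + 14)(x^2 + 11x + 2), pattern 2+2+1+1; mod 31: f = (x^2 + 10x + 19)(x^2 + 13x + 24)(x^2 + 20x + 4), pattern 2+2+2; mod 43: f = (x^3 + 6x^2 + 27x + 18)(x^3 + 6x^2 + 28x + 36), pattern 3+3. No other pattern occurs in this range, so the set of observed cycle types is {6, 3+1+1+1, 2+2+1+1, 2+2+2, 3+3}. The candidates containing elements of all these cycle types are S_3 x S_3 (6T9) of order 36, (S_3 x S_3) : C_2 (6T13) of order 72, S_6 (6T16) of order 720; the others are excluded. The observed types are precisely the cycle types that occur in S_3 x S_3 (6T9) (apart from the identity). Each of the other remaining candidates has further cycle types, and by the Chebotarev density theorem the matching factorization patterns would occur for a proportion of primes equal to their share of the group: (S_3 x S_3) : C_2 (6T13) additionally contains elements of type 4+2, 3+2+1, 2+1+1+1+1 (36 of its 72 elements, about 50% of primes); S_6 (6T16) additionally contains elements of type 5+1, 4+2, 4+1+1, 3+2+1, 2+1+1+1+1 (459 of its 720 elements, about 64% of primes). None of the 14 primes tested shows any such pattern (for each of these groups the chance of that is below 10^-4), which rules them out. Hence G = S_3 x S_3 (6T9), of order 36.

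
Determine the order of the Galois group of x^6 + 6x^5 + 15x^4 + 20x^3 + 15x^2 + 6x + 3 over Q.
12

The degree of the splitting field over Q equals the order of the Galois group, so first determine the group. The polynomial f is an irreducible sextic over Q, so G = Gal(f/Q) is one of the 16 transitive subgroups 6T1, ..., 6T16 of S_6. The discriminant of f is -1492992, which is not a perfect square, so G is not contained in A_6. The transitive groups of degree 6 not contained in A_6 are: C_6 (6T1, order 6), S_3 (6T2, order 6), D_6 (6T3, order 12), C_3 x S_3 (6T5, order 18), A_4 x C_2 (6T6, order 24), S_4 (6T8, order 24), S_3 x S_3 (6T9, order 36), S_4 x C_2 (6T11, order 48), (S_3 x S_3) : C_2 (6T13, order 72), PGL(2,5) (6T14, order 120), S_6 (6T16, order 720). By Dedekind's theorem, for a prime p not dividing disc(f) the degrees of the irreducible factors of f mod p form the cycle type of an element of G. Factoring f modulo the 79 such primes p <= 419 (skipping 2, 3, which divide the discriminant), each new pattern first appears at: mod 5: f = (x^2 + 2)(x^2 + 2x + 4)(x^2 + 4x + 1), pattern 2+2+2; mod 7: f = (x^6 + 6x^5 + x^4 + 6x^3 + x^2 + 6x + 3), pattern 6; mod 11: f = (x + 3)(x + 10)(x^2 + 3)(x^2 + 4x + 7), pattern 2+2+1+1; mod 19: f = (x^3 + 3x^2 + 3x + 7)(x^3 + 3x^2 + 3x + 14), pattern 3+3; mod 43: f = (x + 4)(x + 19)(x + 22)(x + 23)(x + 26)(x + 41), pattern 1+1+1+1+1+1. No other pattern occurs in this range, so the set of observed cycle types is {2+2+2, 6, 2+2+1+1, 3+3, 1+1+1+1+1+1}. The candidates containing elements of all these cycle types are D_6 (6T3) of order 12, A_4 x C_2 (6T6) of order 24, S_3 x S_3 (6T9) of order 36, S_4 x C_2 (6T11) of order 48, (S_3 x S_3) : C_2 (6T13) of order 72, PGL(2,5) (6T14) of order 120, S_6 (6T16) of order 720; the others are excluded. The observed types are precisely the cycle types that occur in D_6 (6T3). Each of the other remaining candidates has further cycle types, and by the Chebotarev density theorem the matching factorization patterns would occur for a proportion of primes equal to their share of the group: A_4 x C_2 (6T6) additionally contains elements of type 2+1+1+1+1 (3 of its 24 elements, about 12% of primes); S_3 x S_3 (6T9) additionally contains elements of type 3+1+1+1 (4 of its 36 elements, about 11% of primes); S_4 x C_2 (6T11) additionally contains elements of type 4+2, 4+1+1, 2+1+1+1+1 (15 of its 48 elements, about 31% of primes); (S_3 x S_3) : C_2 (6T13) additionally contains elements of type 4+2, 3+2+1, 3+1+1+1, 2+1+1+1+1 (40 of its 72 elements, about 56% of primes); PGL(2,5) (6T14) additionally contains elements of type 5+1, 4+1+1 (54 of its 120 elements, about 45% of primes); S_6 (6T16) additionally contains elements of type 5+1, 4+2, 4+1+1, 3+2+1, 3+1+1+1, 2+1+1+1+1 (499 of its 720 elements, about 69% of primes). None of the 79 primes tested shows any such pattern (for each of these groups the chance of that is below 10^-4), which rules them out. Hence G = D_6 (6T3), of order 12. The Galois group D_6 (6T3) has order 12, so the splitting field has degree 12 over Q.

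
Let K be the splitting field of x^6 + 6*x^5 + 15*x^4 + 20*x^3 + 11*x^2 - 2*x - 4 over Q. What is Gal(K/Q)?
S_4 (order 24)

The polynomial f is an irreducible sextic over Q, so G = Gal(f/Q) is one of the 16 transitive subgroups 6T1, ..., 6T16 of S_6. The discriminant of f is 3356224 = 1832^2, a perfect square, so G is contained in A_6. The transitive groups of degree 6 contained in A_6 are: A_4 (6T4, order 12), S_4 (6T7, order 24), (C_3 x C_3) : C_4 (6T10, order 36), PSL(2,5) (6T12, order 60), A_6 (6T15, order 360). By Dedekind's theorem, for a prime p not dividing disc(f) the degrees of the irreducible factors of f mod p form the cycle type of an element of G. Factoring f modulo the 79 such primes p <= 419 (skipping 2, 229, which divide the discriminant), each new pattern first appears at: mod 3: f = (x^3 + x^2 + x + 2)(x^3 + 2x^2 + 1), pattern 3+3; mod 7: f = (x^2 + 2x + 5)(x^4 + 4x^3 + 2x^2 + 3x + 2), pattern 4+2; mod 23: f = (x + 10)(x + 15)(x^2 + x + 18)(x^2 + 3x + 20), pattern 2+2+1+1; mod 193: f = (x + 88)(x + 91)(x + 94)(x + 101)(x + 104)(x + 107), pattern 1+1+1+1+1+1. No other pattern occurs in this range, so the set of observed cycle types is {3+3, 4+2, 2+2+1+1, 1+1+1+1+1+1}. The candidates containing elements of all these cycle types are S_4 (6T7) of order 24, (C_3 x C_3) : C_4 (6T10) of order 36, A_6 (6T15) of order 360; the others are excluded. The observed types are precisely the cycle types that occur in S_4 (6T7). Each of the other remaining candidates has further cycle types, and by the Chebotarev density theorem the matching factorization patterns would occur for a proportion of primes equal to their share of the group: (C_3 x C_3) : C_4 (6T10) additionally contains elements of type 3+1+1+1 (4 of its 36 elements, about 11% of primes); A_6 (6T15) additionally contains elements of type 5+1, 3+1+1+1 (184 of its 360 elements, about 51% of primes). None of the 79 primes tested shows any such pattern (for each of these groups the chance of that is below 10^-4), which rules them out. Hence G = S_4 (6T7), of order 24.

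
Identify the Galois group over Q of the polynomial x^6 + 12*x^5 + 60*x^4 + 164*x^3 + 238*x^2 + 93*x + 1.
S_6, the symmetric group on 6 letters

The polynomial f is an irreducible sextic over Q, so G = Gal(f/Q) is one of the 16 transitive subgroups 6T1, ..., 6T16 of S_6. The discriminant of f is 130819249407989, which is not a perfect square, so G is not contained in A_6. The transitive groups of degree 6 not contained in A_6 are: C_6 (6T1, order 6), S_3 (6T2, order 6), D_6 (6T3, order 12), C_3 x S_3 (6T5, order 18), A_4 x C_2 (6T6, order 24), S_4 (6T8, order 24), S_3 x S_3 (6T9, order 36), S_4 x C_2 (6T11, order 48), (S_3 x S_3) : C_2 (6T13, order 72), PGL(2,5) (6T14, order 120), S_6 (6T16, order 720). By Dedekind's theorem, for a prime p not dividing disc(f) the degrees of the irreducible factors of f mod p form the cycle type of an element of G. Factoring f modulo the 4 such primes p <= 7, each new pattern first appears at: mod 2: f = (x^6 + x + 1), pattern 6; mod 5: f = (x + 2)(x^5 + 4x^2 + 3), pattern 5+1; mod 7: f = (x^2 + 2x + 5)(x^4 + 3x^3 + 2x + 3), pattern 4+2. No other pattern occurs in this range, so the set of observed cycle types is {6, 5+1, 4+2}. Among the candidates above, the only group containing elements of all these cycle types is S_6 (6T16); every other candidate lacks at least one of them. Hence G = S_6 (6T16), of order 720.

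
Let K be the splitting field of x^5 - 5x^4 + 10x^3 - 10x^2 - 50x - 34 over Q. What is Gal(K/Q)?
The polynomial f is an irreducible quintic over Q, so G = Gal(f/Q) is a transitive subgroup of S_5: one of C_5 (5T1, order 5), D_5 (5T2, order 10), F_20 (5T3, order 20), A_5 (5T4, order 60) or S_5 (5T5, order 120). The discriminant of f is 58564000000 = 242000^2, a perfect square, so G is contained in A_5. The transitive groups of degree 5 contained in A_5 are: C_5 (5T1, order 5), D_5 (5T2, order 10), A_5 (5T4, order 60). By Dedekind's theorem, for a prime p not dividing disc(f) the degrees of the irreducible factors of f mod p form the cycle type of an element of G. Factoring f modulo the 3 such primes p <= 13 (skipping 2, 5, 11, which divide the discriminant), each new pattern first appears at: mod 3: f = (x^5 + x^4 + x^3 + 2x^2 + x + 2), pattern 5; mod 13: f = (x + 4)(x + 6)(x^3 + 11x^2 + 6x + 4), pattern 3+1+1. No other pattern occurs in this range, so the set of observed cycle types is {5, 3+1+1}. Among the candidates above, the only group containing elements of all these cycle types is A_5 (5T4) — each of C_5 (5T1), D_5 (5T2) lacks at least one of them. Hence G = A_5 (5T4), of order 60.

A_5 (order 60)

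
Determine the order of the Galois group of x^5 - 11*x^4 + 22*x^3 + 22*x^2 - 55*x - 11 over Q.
The degree of the splitting field over Q equals the order of the Galois group, so first determine the group. The polynomial f is an irreducible quintic over Q, so G = Gal(f/Q) is a transitive subgroup of S_5: one of C_5 (5T1, order 5), D_5 (5T2, order 10), F_20 (5T3, order 20), A_5 (5T4, order 60) or S_5 (5T5, order 120). The discriminant of f is 15352201216 = 123904^2, a perfect square, so G is contained in A_5. The transitive groups of degree 5 contained in A_5 are: C_5 (5T1, order 5), D_5 (5T2, order 10), A_5 (5T4, order 60). By Dedekind's theorem, for a prime p not dividing disc(f) the degrees of the irreducible factors of f mod p form the cycle type of an element of G. Factoring f modulo the 14 such primes p <= 53 (skipping 2, 11, which divide the discriminant), each new pattern first appears at: mod 3: f = (x^5 + x^4 + x^3 + x^2 + 2x + 1), pattern 5; mod 23: f = (x + 7)(x + 9)(x + 11)(x + 13)(x + 18), pattern 1+1+1+1+1. No other pattern occurs in this range, so the set of observed cycle types is {5, 1+1+1+1+1}. The candidates containing elements of all these cycle types are C_5 (5T1) of order 5, D_5 (5T2) of order 10, A_5 (5T4) of order 60; the others are excluded. The observed types are precisely the cycle types that occur in C_5 (5T1). Each of the other remaining candidates has further cycle types, and by the Chebotarev density theorem the matching factorization patterns would occur for a proportion of primes equal to their share of the group: D_5 (5T2) additionally contains elements of type 2+2+1 (5 of its 10 elements, about 50% of primes); A_5 (5T4) additionally contains elements of type 3+1+1, 2+2+1 (35 of its 60 elements, about 58% of primes). None of the 14 primes tested shows any such pattern (for each of these groups the chance of that is below 10^-4), which rules them out. Hence G = C_5 (5T1), of order 5. The Galois group C_5 (5T1) has order 5, so the splitting field has degree 5 over Q.

5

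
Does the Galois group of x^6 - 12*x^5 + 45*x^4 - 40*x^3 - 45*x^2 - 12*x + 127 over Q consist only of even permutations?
No

The polynomial is irreducible of degree 6 over Q. Its discriminant is -37572373905408, which is not a perfect square. A Galois group lies in the alternating group exactly when the discriminant is a square in Q, so the Galois group (S_3) is not contained in A_6.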